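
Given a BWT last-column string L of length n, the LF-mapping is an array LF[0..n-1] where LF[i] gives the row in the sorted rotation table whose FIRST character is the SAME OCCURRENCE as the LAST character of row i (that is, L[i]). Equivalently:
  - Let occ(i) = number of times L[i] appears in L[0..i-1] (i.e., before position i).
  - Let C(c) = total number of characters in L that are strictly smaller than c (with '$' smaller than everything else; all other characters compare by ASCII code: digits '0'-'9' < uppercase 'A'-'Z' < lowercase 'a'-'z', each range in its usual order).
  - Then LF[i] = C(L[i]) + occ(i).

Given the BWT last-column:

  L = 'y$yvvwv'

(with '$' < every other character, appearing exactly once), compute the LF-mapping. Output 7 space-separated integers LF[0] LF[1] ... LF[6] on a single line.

Char counts: '$':1, 'v':3, 'w':1, 'y':2
C (first-col start): C('$')=0, C('v')=1, C('w')=4, C('y')=5
L[0]='y': occ=0, LF[0]=C('y')+0=5+0=5
L[1]='$': occ=0, LF[1]=C('$')+0=0+0=0
L[2]='y': occ=1, LF[2]=C('y')+1=5+1=6
L[3]='v': occ=0, LF[3]=C('v')+0=1+0=1
L[4]='v': occ=1, LF[4]=C('v')+1=1+1=2
L[5]='w': occ=0, LF[5]=C('w')+0=4+0=4
L[6]='v': occ=2, LF[6]=C('v')+2=1+2=3

Answer: 5 0 6 1 2 4 3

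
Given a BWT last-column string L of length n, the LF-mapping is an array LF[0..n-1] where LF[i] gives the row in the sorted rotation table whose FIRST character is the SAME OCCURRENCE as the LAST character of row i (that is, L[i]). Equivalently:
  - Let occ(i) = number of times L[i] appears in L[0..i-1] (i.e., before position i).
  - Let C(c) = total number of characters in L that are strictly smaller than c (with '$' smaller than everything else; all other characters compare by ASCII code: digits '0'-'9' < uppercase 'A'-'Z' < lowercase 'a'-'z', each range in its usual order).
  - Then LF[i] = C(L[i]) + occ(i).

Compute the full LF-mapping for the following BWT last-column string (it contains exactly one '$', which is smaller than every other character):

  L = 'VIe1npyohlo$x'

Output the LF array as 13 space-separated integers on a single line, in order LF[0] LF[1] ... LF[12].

Char counts: '$':1, '1':1, 'I':1, 'V':1, 'e':1, 'h':1, 'l':1, 'n':1, 'o':2, 'p':1, 'x':1, 'y':1
C (first-col start): C('$')=0, C('1')=1, C('I')=2, C('V')=3, C('e')=4, C('h')=5, C('l')=6, C('n')=7, C('o')=8, C('p')=10, C('x')=11, C('y')=12
L[0]='V': occ=0, LF[0]=C('V')+0=3+0=3
L[1]='I': occ=0, LF[1]=C('I')+0=2+0=2
L[2]='e': occ=0, LF[2]=C('e')+0=4+0=4
L[3]='1': occ=0, LF[3]=C('1')+0=1+0=1
L[4]='n': occ=0, LF[4]=C('n')+0=7+0=7
L[5]='p': occ=0, LF[5]=C('p')+0=10+0=10
L[6]='y': occ=0, LF[6]=C('y')+0=12+0=12
L[7]='o': occ=0, LF[7]=C('o')+0=8+0=8
L[8]='h': occ=0, LF[8]=C('h')+0=5+0=5
L[9]='l': occ=0, LF[9]=C('l')+0=6+0=6
L[10]='o': occ=1, LF[10]=C('o')+1=8+1=9
L[11]='$': occ=0, LF[11]=C('$')+0=0+0=0
L[12]='x': occ=0, LF[12]=C('x')+0=11+0=11

Answer: 3 2 4 1 7 10 12 8 5 6 9 0 11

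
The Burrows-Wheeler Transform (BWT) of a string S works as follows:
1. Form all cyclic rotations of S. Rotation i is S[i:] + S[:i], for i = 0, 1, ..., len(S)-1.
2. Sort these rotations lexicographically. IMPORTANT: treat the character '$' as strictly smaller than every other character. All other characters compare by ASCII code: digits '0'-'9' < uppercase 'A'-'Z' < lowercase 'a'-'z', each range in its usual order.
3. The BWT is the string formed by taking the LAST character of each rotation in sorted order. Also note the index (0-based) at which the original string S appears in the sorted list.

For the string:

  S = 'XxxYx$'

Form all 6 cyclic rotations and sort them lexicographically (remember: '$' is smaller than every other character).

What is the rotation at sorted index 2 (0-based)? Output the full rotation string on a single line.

All 6 rotations (rotation i = S[i:]+S[:i]):
  rot[0] = XxxYx$
  rot[1] = xxYx$X
  rot[2] = xYx$Xx
  rot[3] = Yx$Xxx
  rot[4] = x$XxxY
  rot[5] = $XxxYx
Sorted (with $ < everything):
  sorted[0] = $XxxYx
  sorted[1] = XxxYx$
  sorted[2] = Yx$Xxx
  sorted[3] = x$XxxY
  sorted[4] = xYx$Xx
  sorted[5] = xxYx$X
sorted[2] = Yx$Xxx

Answer: Yx$Xxx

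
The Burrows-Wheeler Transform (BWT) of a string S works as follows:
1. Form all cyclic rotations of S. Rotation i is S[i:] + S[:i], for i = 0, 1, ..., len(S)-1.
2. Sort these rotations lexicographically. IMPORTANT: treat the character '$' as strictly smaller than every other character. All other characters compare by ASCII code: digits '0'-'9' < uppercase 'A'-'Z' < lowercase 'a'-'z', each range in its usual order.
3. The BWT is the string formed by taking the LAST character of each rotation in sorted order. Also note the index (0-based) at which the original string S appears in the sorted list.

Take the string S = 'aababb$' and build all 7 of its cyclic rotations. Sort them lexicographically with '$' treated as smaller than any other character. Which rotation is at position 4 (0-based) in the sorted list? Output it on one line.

All 7 rotations (rotation i = S[i:]+S[:i]):
  rot[0] = aababb$
  rot[1] = ababb$a
  rot[2] = babb$aa
  rot[3] = abb$aab
  rot[4] = bb$aaba
  rot[5] = b$aabab
  rot[6] = $aababb
Sorted (with $ < everything):
  sorted[0] = $aababb
  sorted[1] = aababb$
  sorted[2] = ababb$a
  sorted[3] = abb$aab
  sorted[4] = b$aabab
  sorted[5] = babb$aa
  sorted[6] = bb$aaba
sorted[4] = b$aabab

Answer: b$aabab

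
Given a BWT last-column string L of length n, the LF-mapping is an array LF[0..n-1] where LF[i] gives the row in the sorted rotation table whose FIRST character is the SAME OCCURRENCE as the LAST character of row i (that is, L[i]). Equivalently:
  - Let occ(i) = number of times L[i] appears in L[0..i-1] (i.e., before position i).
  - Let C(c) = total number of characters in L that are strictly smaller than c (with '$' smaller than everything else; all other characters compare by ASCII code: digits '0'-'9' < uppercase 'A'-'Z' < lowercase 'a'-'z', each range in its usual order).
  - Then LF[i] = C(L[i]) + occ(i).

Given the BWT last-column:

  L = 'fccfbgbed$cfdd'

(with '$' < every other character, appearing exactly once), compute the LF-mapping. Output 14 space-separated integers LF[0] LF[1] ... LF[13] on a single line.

Answer: 10 3 4 11 1 13 2 9 6 0 5 12 7 8

Derivation:
Char counts: '$':1, 'b':2, 'c':3, 'd':3, 'e':1, 'f':3, 'g':1
C (first-col start): C('$')=0, C('b')=1, C('c')=3, C('d')=6, C('e')=9, C('f')=10, C('g')=13
L[0]='f': occ=0, LF[0]=C('f')+0=10+0=10
L[1]='c': occ=0, LF[1]=C('c')+0=3+0=3
L[2]='c': occ=1, LF[2]=C('c')+1=3+1=4
L[3]='f': occ=1, LF[3]=C('f')+1=10+1=11
L[4]='b': occ=0, LF[4]=C('b')+0=1+0=1
L[5]='g': occ=0, LF[5]=C('g')+0=13+0=13
L[6]='b': occ=1, LF[6]=C('b')+1=1+1=2
L[7]='e': occ=0, LF[7]=C('e')+0=9+0=9
L[8]='d': occ=0, LF[8]=C('d')+0=6+0=6
L[9]='$': occ=0, LF[9]=C('$')+0=0+0=0
L[10]='c': occ=2, LF[10]=C('c')+2=3+2=5
L[11]='f': occ=2, LF[11]=C('f')+2=10+2=12
L[12]='d': occ=1, LF[12]=C('d')+1=6+1=7
L[13]='d': occ=2, LF[13]=C('d')+2=6+2=8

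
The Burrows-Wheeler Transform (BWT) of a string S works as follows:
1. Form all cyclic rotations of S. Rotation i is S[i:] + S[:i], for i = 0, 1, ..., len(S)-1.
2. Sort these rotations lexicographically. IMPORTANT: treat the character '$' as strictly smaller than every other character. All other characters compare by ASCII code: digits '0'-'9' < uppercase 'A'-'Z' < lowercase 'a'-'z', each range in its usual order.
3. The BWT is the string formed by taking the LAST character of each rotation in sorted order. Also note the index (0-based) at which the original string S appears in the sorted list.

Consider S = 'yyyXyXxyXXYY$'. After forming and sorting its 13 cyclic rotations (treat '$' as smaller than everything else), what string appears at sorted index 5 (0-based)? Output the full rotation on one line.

All 13 rotations (rotation i = S[i:]+S[:i]):
  rot[0] = yyyXyXxyXXYY$
  rot[1] = yyXyXxyXXYY$y
  rot[2] = yXyXxyXXYY$yy
  rot[3] = XyXxyXXYY$yyy
  rot[4] = yXxyXXYY$yyyX
  rot[5] = XxyXXYY$yyyXy
  rot[6] = xyXXYY$yyyXyX
  rot[7] = yXXYY$yyyXyXx
  rot[8] = XXYY$yyyXyXxy
  rot[9] = XYY$yyyXyXxyX
  rot[10] = YY$yyyXyXxyXX
  rot[11] = Y$yyyXyXxyXXY
  rot[12] = $yyyXyXxyXXYY
Sorted (with $ < everything):
  sorted[0] = $yyyXyXxyXXYY
  sorted[1] = XXYY$yyyXyXxy
  sorted[2] = XYY$yyyXyXxyX
  sorted[3] = XxyXXYY$yyyXy
  sorted[4] = XyXxyXXYY$yyy
  sorted[5] = Y$yyyXyXxyXXY
  sorted[6] = YY$yyyXyXxyXX
  sorted[7] = xyXXYY$yyyXyX
  sorted[8] = yXXYY$yyyXyXx
  sorted[9] = yXxyXXYY$yyyX
  sorted[10] = yXyXxyXXYY$yy
  sorted[11] = yyXyXxyXXYY$y
  sorted[12] = yyyXyXxyXXYY$
sorted[5] = Y$yyyXyXxyXXY

Answer: Y$yyyXyXxyXXY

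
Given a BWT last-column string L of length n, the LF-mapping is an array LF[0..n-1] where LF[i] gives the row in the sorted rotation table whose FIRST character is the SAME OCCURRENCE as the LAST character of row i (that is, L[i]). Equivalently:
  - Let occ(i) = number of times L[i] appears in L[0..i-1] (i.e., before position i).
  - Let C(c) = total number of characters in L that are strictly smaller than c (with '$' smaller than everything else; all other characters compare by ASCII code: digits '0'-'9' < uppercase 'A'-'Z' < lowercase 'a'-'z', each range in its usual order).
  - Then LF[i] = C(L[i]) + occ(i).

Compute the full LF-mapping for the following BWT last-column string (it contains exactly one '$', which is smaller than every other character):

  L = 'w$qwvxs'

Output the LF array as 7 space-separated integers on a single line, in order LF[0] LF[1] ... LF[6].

Answer: 4 0 1 5 3 6 2

Derivation:
Char counts: '$':1, 'q':1, 's':1, 'v':1, 'w':2, 'x':1
C (first-col start): C('$')=0, C('q')=1, C('s')=2, C('v')=3, C('w')=4, C('x')=6
L[0]='w': occ=0, LF[0]=C('w')+0=4+0=4
L[1]='$': occ=0, LF[1]=C('$')+0=0+0=0
L[2]='q': occ=0, LF[2]=C('q')+0=1+0=1
L[3]='w': occ=1, LF[3]=C('w')+1=4+1=5
L[4]='v': occ=0, LF[4]=C('v')+0=3+0=3
L[5]='x': occ=0, LF[5]=C('x')+0=6+0=6
L[6]='s': occ=0, LF[6]=C('s')+0=2+0=2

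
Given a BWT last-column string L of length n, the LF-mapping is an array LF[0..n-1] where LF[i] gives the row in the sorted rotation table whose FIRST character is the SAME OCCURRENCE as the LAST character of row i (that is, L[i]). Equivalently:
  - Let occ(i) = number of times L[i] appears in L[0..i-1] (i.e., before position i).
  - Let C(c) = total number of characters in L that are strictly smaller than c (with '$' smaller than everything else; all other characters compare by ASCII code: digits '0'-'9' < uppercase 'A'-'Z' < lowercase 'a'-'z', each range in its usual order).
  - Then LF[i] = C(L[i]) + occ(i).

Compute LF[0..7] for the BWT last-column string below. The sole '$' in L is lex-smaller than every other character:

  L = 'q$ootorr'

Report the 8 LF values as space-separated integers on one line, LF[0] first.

Char counts: '$':1, 'o':3, 'q':1, 'r':2, 't':1
C (first-col start): C('$')=0, C('o')=1, C('q')=4, C('r')=5, C('t')=7
L[0]='q': occ=0, LF[0]=C('q')+0=4+0=4
L[1]='$': occ=0, LF[1]=C('$')+0=0+0=0
L[2]='o': occ=0, LF[2]=C('o')+0=1+0=1
L[3]='o': occ=1, LF[3]=C('o')+1=1+1=2
L[4]='t': occ=0, LF[4]=C('t')+0=7+0=7
L[5]='o': occ=2, LF[5]=C('o')+2=1+2=3
L[6]='r': occ=0, LF[6]=C('r')+0=5+0=5
L[7]='r': occ=1, LF[7]=C('r')+1=5+1=6

Answer: 4 0 1 2 7 3 5 6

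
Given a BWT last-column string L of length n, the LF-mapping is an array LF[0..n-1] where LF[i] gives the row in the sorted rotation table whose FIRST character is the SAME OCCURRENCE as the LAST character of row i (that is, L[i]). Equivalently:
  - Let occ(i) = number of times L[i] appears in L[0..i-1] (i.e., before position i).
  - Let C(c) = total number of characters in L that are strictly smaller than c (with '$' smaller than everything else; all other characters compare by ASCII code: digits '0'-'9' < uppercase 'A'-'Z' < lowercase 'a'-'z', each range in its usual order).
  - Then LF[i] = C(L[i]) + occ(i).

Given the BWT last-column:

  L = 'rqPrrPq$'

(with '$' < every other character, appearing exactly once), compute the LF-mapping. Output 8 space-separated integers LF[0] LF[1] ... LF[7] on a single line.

Answer: 5 3 1 6 7 2 4 0

Derivation:
Char counts: '$':1, 'P':2, 'q':2, 'r':3
C (first-col start): C('$')=0, C('P')=1, C('q')=3, C('r')=5
L[0]='r': occ=0, LF[0]=C('r')+0=5+0=5
L[1]='q': occ=0, LF[1]=C('q')+0=3+0=3
L[2]='P': occ=0, LF[2]=C('P')+0=1+0=1
L[3]='r': occ=1, LF[3]=C('r')+1=5+1=6
L[4]='r': occ=2, LF[4]=C('r')+2=5+2=7
L[5]='P': occ=1, LF[5]=C('P')+1=1+1=2
L[6]='q': occ=1, LF[6]=C('q')+1=3+1=4
L[7]='$': occ=0, LF[7]=C('$')+0=0+0=0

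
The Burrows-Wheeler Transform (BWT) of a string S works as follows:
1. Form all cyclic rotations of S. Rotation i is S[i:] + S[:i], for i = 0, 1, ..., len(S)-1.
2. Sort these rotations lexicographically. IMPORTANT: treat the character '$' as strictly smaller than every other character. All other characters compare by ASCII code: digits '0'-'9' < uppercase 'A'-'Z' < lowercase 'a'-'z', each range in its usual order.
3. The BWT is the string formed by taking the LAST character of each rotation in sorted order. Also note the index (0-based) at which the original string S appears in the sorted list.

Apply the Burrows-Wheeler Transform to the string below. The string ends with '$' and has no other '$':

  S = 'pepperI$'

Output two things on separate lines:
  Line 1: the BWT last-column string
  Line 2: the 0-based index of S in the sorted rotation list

All 8 rotations (rotation i = S[i:]+S[:i]):
  rot[0] = pepperI$
  rot[1] = epperI$p
  rot[2] = pperI$pe
  rot[3] = perI$pep
  rot[4] = erI$pepp
  rot[5] = rI$peppe
  rot[6] = I$pepper
  rot[7] = $pepperI
Sorted (with $ < everything):
  sorted[0] = $pepperI  (last char: 'I')
  sorted[1] = I$pepper  (last char: 'r')
  sorted[2] = epperI$p  (last char: 'p')
  sorted[3] = erI$pepp  (last char: 'p')
  sorted[4] = pepperI$  (last char: '$')
  sorted[5] = perI$pep  (last char: 'p')
  sorted[6] = pperI$pe  (last char: 'e')
  sorted[7] = rI$peppe  (last char: 'e')
Last column: Irpp$pee
Original string S is at sorted index 4

Answer: Irpp$pee
4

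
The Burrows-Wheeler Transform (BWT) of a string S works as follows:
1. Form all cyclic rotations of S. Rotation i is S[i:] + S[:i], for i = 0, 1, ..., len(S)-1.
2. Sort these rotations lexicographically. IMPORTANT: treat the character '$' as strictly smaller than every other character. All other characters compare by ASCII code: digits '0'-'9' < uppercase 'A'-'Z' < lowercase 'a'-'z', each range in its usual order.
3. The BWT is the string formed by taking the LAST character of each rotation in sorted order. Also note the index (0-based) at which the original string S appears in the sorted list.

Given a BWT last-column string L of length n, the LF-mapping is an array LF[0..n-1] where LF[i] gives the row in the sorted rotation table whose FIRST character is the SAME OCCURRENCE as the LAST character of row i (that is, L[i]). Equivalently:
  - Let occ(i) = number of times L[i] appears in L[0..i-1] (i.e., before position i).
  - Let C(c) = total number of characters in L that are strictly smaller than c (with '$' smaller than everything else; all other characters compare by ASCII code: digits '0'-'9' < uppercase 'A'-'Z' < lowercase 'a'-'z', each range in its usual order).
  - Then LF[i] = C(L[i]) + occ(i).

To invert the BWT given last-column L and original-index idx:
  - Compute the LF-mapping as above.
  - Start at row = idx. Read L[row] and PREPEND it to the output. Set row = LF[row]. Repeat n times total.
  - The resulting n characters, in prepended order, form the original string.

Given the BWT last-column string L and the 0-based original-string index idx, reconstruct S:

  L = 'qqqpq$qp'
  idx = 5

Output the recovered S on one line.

Answer: qpqqqpq$

Derivation:
LF mapping: 3 4 5 1 6 0 7 2
Walk LF starting at row 5, prepending L[row]:
  step 1: row=5, L[5]='$', prepend. Next row=LF[5]=0
  step 2: row=0, L[0]='q', prepend. Next row=LF[0]=3
  step 3: row=3, L[3]='p', prepend. Next row=LF[3]=1
  step 4: row=1, L[1]='q', prepend. Next row=LF[1]=4
  step 5: row=4, L[4]='q', prepend. Next row=LF[4]=6
  step 6: row=6, L[6]='q', prepend. Next row=LF[6]=7
  step 7: row=7, L[7]='p', prepend. Next row=LF[7]=2
  step 8: row=2, L[2]='q', prepend. Next row=LF[2]=5
Reversed output: qpqqqpq$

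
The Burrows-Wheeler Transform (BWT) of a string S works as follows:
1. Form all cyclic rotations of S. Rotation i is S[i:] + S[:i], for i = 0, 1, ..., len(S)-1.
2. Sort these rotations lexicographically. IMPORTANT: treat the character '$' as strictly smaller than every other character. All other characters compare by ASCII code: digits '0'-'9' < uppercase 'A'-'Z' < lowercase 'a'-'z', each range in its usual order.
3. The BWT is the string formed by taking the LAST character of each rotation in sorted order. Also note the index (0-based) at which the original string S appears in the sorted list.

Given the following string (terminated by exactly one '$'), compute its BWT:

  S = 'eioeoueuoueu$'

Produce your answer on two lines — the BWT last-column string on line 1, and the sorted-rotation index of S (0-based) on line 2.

Answer: u$ouueiueeooe
1

Derivation:
All 13 rotations (rotation i = S[i:]+S[:i]):
  rot[0] = eioeoueuoueu$
  rot[1] = ioeoueuoueu$e
  rot[2] = oeoueuoueu$ei
  rot[3] = eoueuoueu$eio
  rot[4] = oueuoueu$eioe
  rot[5] = ueuoueu$eioeo
  rot[6] = euoueu$eioeou
  rot[7] = uoueu$eioeoue
  rot[8] = oueu$eioeoueu
  rot[9] = ueu$eioeoueuo
  rot[10] = eu$eioeoueuou
  rot[11] = u$eioeoueuoue
  rot[12] = $eioeoueuoueu
Sorted (with $ < everything):
  sorted[0] = $eioeoueuoueu  (last char: 'u')
  sorted[1] = eioeoueuoueu$  (last char: '$')
  sorted[2] = eoueuoueu$eio  (last char: 'o')
  sorted[3] = eu$eioeoueuou  (last char: 'u')
  sorted[4] = euoueu$eioeou  (last char: 'u')
  sorted[5] = ioeoueuoueu$e  (last char: 'e')
  sorted[6] = oeoueuoueu$ei  (last char: 'i')
  sorted[7] = oueu$eioeoueu  (last char: 'u')
  sorted[8] = oueuoueu$eioe  (last char: 'e')
  sorted[9] = u$eioeoueuoue  (last char: 'e')
  sorted[10] = ueu$eioeoueuo  (last char: 'o')
  sorted[11] = ueuoueu$eioeo  (last char: 'o')
  sorted[12] = uoueu$eioeoue  (last char: 'e')
Last column: u$ouueiueeooe
Original string S is at sorted index 1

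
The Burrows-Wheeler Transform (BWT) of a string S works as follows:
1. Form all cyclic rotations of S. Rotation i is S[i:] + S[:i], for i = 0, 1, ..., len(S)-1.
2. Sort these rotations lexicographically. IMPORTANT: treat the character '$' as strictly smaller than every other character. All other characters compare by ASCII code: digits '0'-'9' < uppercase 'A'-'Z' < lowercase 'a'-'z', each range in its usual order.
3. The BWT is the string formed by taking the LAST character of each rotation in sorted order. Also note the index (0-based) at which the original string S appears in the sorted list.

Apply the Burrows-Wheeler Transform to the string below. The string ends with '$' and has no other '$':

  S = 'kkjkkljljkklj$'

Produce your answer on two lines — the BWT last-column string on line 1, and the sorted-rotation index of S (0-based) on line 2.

Answer: jllklk$jjkkkjk
6

Derivation:
All 14 rotations (rotation i = S[i:]+S[:i]):
  rot[0] = kkjkkljljkklj$
  rot[1] = kjkkljljkklj$k
  rot[2] = jkkljljkklj$kk
  rot[3] = kkljljkklj$kkj
  rot[4] = kljljkklj$kkjk
  rot[5] = ljljkklj$kkjkk
  rot[6] = jljkklj$kkjkkl
  rot[7] = ljkklj$kkjkklj
  rot[8] = jkklj$kkjkkljl
  rot[9] = kklj$kkjkkljlj
  rot[10] = klj$kkjkkljljk
  rot[11] = lj$kkjkkljljkk
  rot[12] = j$kkjkkljljkkl
  rot[13] = $kkjkkljljkklj
Sorted (with $ < everything):
  sorted[0] = $kkjkkljljkklj  (last char: 'j')
  sorted[1] = j$kkjkkljljkkl  (last char: 'l')
  sorted[2] = jkklj$kkjkkljl  (last char: 'l')
  sorted[3] = jkkljljkklj$kk  (last char: 'k')
  sorted[4] = jljkklj$kkjkkl  (last char: 'l')
  sorted[5] = kjkkljljkklj$k  (last char: 'k')
  sorted[6] = kkjkkljljkklj$  (last char: '$')
  sorted[7] = kklj$kkjkkljlj  (last char: 'j')
  sorted[8] = kkljljkklj$kkj  (last char: 'j')
  sorted[9] = klj$kkjkkljljk  (last char: 'k')
  sorted[10] = kljljkklj$kkjk  (last char: 'k')
  sorted[11] = lj$kkjkkljljkk  (last char: 'k')
  sorted[12] = ljkklj$kkjkklj  (last char: 'j')
  sorted[13] = ljljkklj$kkjkk  (last char: 'k')
Last column: jllklk$jjkkkjk
Original string S is at sorted index 6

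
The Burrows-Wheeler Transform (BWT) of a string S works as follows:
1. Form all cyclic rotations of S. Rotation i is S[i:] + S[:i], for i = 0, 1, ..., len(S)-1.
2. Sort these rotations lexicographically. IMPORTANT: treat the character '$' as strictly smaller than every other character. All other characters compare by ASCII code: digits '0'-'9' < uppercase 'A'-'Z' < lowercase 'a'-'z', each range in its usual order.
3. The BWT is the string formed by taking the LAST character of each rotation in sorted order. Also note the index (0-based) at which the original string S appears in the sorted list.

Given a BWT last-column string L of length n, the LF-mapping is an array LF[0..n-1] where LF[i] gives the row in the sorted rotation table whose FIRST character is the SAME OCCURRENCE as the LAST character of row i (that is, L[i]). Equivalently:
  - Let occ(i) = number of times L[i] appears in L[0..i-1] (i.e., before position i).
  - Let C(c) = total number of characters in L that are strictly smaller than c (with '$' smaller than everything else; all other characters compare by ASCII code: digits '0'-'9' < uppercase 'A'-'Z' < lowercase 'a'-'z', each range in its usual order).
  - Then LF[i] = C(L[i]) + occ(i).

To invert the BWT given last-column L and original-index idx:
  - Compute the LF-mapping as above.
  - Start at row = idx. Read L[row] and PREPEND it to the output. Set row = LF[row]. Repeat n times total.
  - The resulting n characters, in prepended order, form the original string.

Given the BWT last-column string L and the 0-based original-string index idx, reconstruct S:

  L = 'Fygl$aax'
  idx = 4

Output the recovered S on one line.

Answer: galaxyF$

Derivation:
LF mapping: 1 7 4 5 0 2 3 6
Walk LF starting at row 4, prepending L[row]:
  step 1: row=4, L[4]='$', prepend. Next row=LF[4]=0
  step 2: row=0, L[0]='F', prepend. Next row=LF[0]=1
  step 3: row=1, L[1]='y', prepend. Next row=LF[1]=7
  step 4: row=7, L[7]='x', prepend. Next row=LF[7]=6
  step 5: row=6, L[6]='a', prepend. Next row=LF[6]=3
  step 6: row=3, L[3]='l', prepend. Next row=LF[3]=5
  step 7: row=5, L[5]='a', prepend. Next row=LF[5]=2
  step 8: row=2, L[2]='g', prepend. Next row=LF[2]=4
Reversed output: galaxyF$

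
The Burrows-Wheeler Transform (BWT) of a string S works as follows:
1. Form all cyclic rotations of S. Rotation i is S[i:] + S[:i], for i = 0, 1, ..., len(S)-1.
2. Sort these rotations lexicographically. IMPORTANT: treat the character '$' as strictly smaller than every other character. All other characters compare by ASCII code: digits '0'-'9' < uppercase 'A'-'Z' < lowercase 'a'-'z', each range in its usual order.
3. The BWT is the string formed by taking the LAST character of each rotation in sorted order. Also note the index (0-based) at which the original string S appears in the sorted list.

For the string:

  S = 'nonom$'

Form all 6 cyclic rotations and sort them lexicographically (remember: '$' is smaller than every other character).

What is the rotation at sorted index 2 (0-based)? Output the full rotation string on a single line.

All 6 rotations (rotation i = S[i:]+S[:i]):
  rot[0] = nonom$
  rot[1] = onom$n
  rot[2] = nom$no
  rot[3] = om$non
  rot[4] = m$nono
  rot[5] = $nonom
Sorted (with $ < everything):
  sorted[0] = $nonom
  sorted[1] = m$nono
  sorted[2] = nom$no
  sorted[3] = nonom$
  sorted[4] = om$non
  sorted[5] = onom$n
sorted[2] = nom$no

Answer: nom$no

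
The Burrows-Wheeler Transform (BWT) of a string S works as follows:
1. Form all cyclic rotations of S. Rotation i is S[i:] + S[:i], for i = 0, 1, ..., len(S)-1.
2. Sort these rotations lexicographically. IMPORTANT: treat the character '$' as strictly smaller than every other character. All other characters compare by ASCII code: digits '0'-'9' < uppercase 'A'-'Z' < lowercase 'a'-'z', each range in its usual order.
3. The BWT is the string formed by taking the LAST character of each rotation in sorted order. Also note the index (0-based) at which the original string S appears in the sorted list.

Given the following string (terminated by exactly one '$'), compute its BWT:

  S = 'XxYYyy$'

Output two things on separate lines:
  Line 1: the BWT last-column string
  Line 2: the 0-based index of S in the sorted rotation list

Answer: y$xYXyY
1

Derivation:
All 7 rotations (rotation i = S[i:]+S[:i]):
  rot[0] = XxYYyy$
  rot[1] = xYYyy$X
  rot[2] = YYyy$Xx
  rot[3] = Yyy$XxY
  rot[4] = yy$XxYY
  rot[5] = y$XxYYy
  rot[6] = $XxYYyy
Sorted (with $ < everything):
  sorted[0] = $XxYYyy  (last char: 'y')
  sorted[1] = XxYYyy$  (last char: '$')
  sorted[2] = YYyy$Xx  (last char: 'x')
  sorted[3] = Yyy$XxY  (last char: 'Y')
  sorted[4] = xYYyy$X  (last char: 'X')
  sorted[5] = y$XxYYy  (last char: 'y')
  sorted[6] = yy$XxYY  (last char: 'Y')
Last column: y$xYXyY
Original string S is at sorted index 1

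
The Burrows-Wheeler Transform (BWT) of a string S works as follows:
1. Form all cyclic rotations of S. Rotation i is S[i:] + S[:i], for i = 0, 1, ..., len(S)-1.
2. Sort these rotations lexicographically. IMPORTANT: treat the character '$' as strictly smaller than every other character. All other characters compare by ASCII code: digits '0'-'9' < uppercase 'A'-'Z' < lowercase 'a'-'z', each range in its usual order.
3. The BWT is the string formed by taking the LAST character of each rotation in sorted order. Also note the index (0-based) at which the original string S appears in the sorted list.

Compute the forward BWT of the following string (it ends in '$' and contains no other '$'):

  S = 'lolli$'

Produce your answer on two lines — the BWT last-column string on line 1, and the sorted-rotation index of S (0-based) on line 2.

Answer: illo$l
4

Derivation:
All 6 rotations (rotation i = S[i:]+S[:i]):
  rot[0] = lolli$
  rot[1] = olli$l
  rot[2] = lli$lo
  rot[3] = li$lol
  rot[4] = i$loll
  rot[5] = $lolli
Sorted (with $ < everything):
  sorted[0] = $lolli  (last char: 'i')
  sorted[1] = i$loll  (last char: 'l')
  sorted[2] = li$lol  (last char: 'l')
  sorted[3] = lli$lo  (last char: 'o')
  sorted[4] = lolli$  (last char: '$')
  sorted[5] = olli$l  (last char: 'l')
Last column: illo$l
Original string S is at sorted index 4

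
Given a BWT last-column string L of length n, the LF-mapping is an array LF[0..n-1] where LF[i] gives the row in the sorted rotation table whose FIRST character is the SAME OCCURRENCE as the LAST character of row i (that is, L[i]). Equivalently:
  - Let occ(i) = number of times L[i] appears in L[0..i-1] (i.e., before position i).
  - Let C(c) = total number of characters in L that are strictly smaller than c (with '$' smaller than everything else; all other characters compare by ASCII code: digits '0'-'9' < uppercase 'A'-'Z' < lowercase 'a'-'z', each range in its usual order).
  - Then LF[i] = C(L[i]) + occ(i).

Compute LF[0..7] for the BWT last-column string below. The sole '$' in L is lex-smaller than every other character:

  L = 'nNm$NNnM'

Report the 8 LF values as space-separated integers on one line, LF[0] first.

Answer: 6 2 5 0 3 4 7 1

Derivation:
Char counts: '$':1, 'M':1, 'N':3, 'm':1, 'n':2
C (first-col start): C('$')=0, C('M')=1, C('N')=2, C('m')=5, C('n')=6
L[0]='n': occ=0, LF[0]=C('n')+0=6+0=6
L[1]='N': occ=0, LF[1]=C('N')+0=2+0=2
L[2]='m': occ=0, LF[2]=C('m')+0=5+0=5
L[3]='$': occ=0, LF[3]=C('$')+0=0+0=0
L[4]='N': occ=1, LF[4]=C('N')+1=2+1=3
L[5]='N': occ=2, LF[5]=C('N')+2=2+2=4
L[6]='n': occ=1, LF[6]=C('n')+1=6+1=7
L[7]='M': occ=0, LF[7]=C('M')+0=1+0=1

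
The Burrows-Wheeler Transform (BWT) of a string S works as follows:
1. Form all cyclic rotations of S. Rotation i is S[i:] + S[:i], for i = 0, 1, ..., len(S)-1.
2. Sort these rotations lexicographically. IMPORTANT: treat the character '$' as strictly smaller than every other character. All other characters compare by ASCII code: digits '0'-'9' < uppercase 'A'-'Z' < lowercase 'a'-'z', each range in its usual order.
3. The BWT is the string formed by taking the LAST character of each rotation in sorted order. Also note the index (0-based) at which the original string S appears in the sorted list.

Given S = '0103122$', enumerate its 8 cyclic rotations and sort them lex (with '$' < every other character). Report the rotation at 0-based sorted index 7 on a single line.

All 8 rotations (rotation i = S[i:]+S[:i]):
  rot[0] = 0103122$
  rot[1] = 103122$0
  rot[2] = 03122$01
  rot[3] = 3122$010
  rot[4] = 122$0103
  rot[5] = 22$01031
  rot[6] = 2$010312
  rot[7] = $0103122
Sorted (with $ < everything):
  sorted[0] = $0103122
  sorted[1] = 0103122$
  sorted[2] = 03122$01
  sorted[3] = 103122$0
  sorted[4] = 122$0103
  sorted[5] = 2$010312
  sorted[6] = 22$01031
  sorted[7] = 3122$010
sorted[7] = 3122$010

Answer: 3122$010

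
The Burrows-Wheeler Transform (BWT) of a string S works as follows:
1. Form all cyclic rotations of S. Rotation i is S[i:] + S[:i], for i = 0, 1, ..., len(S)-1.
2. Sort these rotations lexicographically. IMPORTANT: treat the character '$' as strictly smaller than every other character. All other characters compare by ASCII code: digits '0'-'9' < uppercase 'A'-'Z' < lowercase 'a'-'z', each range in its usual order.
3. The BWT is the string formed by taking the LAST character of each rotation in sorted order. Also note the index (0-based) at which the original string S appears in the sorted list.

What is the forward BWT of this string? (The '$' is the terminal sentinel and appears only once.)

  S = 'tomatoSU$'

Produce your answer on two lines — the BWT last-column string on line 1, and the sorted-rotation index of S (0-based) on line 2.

All 9 rotations (rotation i = S[i:]+S[:i]):
  rot[0] = tomatoSU$
  rot[1] = omatoSU$t
  rot[2] = matoSU$to
  rot[3] = atoSU$tom
  rot[4] = toSU$toma
  rot[5] = oSU$tomat
  rot[6] = SU$tomato
  rot[7] = U$tomatoS
  rot[8] = $tomatoSU
Sorted (with $ < everything):
  sorted[0] = $tomatoSU  (last char: 'U')
  sorted[1] = SU$tomato  (last char: 'o')
  sorted[2] = U$tomatoS  (last char: 'S')
  sorted[3] = atoSU$tom  (last char: 'm')
  sorted[4] = matoSU$to  (last char: 'o')
  sorted[5] = oSU$tomat  (last char: 't')
  sorted[6] = omatoSU$t  (last char: 't')
  sorted[7] = toSU$toma  (last char: 'a')
  sorted[8] = tomatoSU$  (last char: '$')
Last column: UoSmotta$
Original string S is at sorted index 8

Answer: UoSmotta$
8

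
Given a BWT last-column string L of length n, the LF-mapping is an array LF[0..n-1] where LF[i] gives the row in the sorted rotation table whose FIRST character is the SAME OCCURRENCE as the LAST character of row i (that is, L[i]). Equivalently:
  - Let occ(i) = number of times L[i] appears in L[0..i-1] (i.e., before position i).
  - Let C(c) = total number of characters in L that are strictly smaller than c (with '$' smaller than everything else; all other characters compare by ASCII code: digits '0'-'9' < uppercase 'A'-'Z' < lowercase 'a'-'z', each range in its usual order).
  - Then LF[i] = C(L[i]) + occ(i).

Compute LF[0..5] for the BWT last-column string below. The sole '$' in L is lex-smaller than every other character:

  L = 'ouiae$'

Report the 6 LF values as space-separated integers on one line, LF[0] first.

Char counts: '$':1, 'a':1, 'e':1, 'i':1, 'o':1, 'u':1
C (first-col start): C('$')=0, C('a')=1, C('e')=2, C('i')=3, C('o')=4, C('u')=5
L[0]='o': occ=0, LF[0]=C('o')+0=4+0=4
L[1]='u': occ=0, LF[1]=C('u')+0=5+0=5
L[2]='i': occ=0, LF[2]=C('i')+0=3+0=3
L[3]='a': occ=0, LF[3]=C('a')+0=1+0=1
L[4]='e': occ=0, LF[4]=C('e')+0=2+0=2
L[5]='$': occ=0, LF[5]=C('$')+0=0+0=0

Answer: 4 5 3 1 2 0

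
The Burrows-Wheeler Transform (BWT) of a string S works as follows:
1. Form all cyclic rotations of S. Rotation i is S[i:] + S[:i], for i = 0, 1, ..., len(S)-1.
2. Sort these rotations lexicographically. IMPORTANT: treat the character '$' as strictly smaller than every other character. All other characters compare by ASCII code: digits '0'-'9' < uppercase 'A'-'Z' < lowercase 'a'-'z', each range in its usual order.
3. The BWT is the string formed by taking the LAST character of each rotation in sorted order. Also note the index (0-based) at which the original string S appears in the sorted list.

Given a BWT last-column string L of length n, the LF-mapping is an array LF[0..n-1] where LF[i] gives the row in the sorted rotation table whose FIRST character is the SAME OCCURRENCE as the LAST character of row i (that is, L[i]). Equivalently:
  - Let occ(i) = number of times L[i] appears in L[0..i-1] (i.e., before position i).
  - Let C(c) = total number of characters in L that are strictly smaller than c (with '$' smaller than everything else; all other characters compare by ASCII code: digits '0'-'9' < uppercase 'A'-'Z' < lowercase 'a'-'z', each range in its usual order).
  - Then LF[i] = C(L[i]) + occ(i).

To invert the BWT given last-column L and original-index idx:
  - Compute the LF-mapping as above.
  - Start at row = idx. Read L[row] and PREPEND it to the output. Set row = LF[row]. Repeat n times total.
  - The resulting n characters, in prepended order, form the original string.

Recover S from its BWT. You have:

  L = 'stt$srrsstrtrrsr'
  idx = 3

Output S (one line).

Answer: rssrtrrtrrtstss$

Derivation:
LF mapping: 7 12 13 0 8 1 2 9 10 14 3 15 4 5 11 6
Walk LF starting at row 3, prepending L[row]:
  step 1: row=3, L[3]='$', prepend. Next row=LF[3]=0
  step 2: row=0, L[0]='s', prepend. Next row=LF[0]=7
  step 3: row=7, L[7]='s', prepend. Next row=LF[7]=9
  step 4: row=9, L[9]='t', prepend. Next row=LF[9]=14
  step 5: row=14, L[14]='s', prepend. Next row=LF[14]=11
  step 6: row=11, L[11]='t', prepend. Next row=LF[11]=15
  step 7: row=15, L[15]='r', prepend. Next row=LF[15]=6
  step 8: row=6, L[6]='r', prepend. Next row=LF[6]=2
  step 9: row=2, L[2]='t', prepend. Next row=LF[2]=13
  step 10: row=13, L[13]='r', prepend. Next row=LF[13]=5
  step 11: row=5, L[5]='r', prepend. Next row=LF[5]=1
  step 12: row=1, L[1]='t', prepend. Next row=LF[1]=12
  step 13: row=12, L[12]='r', prepend. Next row=LF[12]=4
  step 14: row=4, L[4]='s', prepend. Next row=LF[4]=8
  step 15: row=8, L[8]='s', prepend. Next row=LF[8]=10
  step 16: row=10, L[10]='r', prepend. Next row=LF[10]=3
Reversed output: rssrtrrtrrtstss$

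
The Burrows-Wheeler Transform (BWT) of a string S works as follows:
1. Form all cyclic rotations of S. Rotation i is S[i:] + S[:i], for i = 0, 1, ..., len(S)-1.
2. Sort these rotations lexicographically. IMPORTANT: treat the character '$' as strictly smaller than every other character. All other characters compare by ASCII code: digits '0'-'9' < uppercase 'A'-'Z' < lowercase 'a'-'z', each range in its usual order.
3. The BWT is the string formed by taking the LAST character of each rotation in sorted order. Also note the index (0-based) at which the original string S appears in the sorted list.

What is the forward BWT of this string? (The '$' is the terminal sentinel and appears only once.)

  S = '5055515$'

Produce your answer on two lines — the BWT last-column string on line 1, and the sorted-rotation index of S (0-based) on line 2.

Answer: 5551$550
4

Derivation:
All 8 rotations (rotation i = S[i:]+S[:i]):
  rot[0] = 5055515$
  rot[1] = 055515$5
  rot[2] = 55515$50
  rot[3] = 5515$505
  rot[4] = 515$5055
  rot[5] = 15$50555
  rot[6] = 5$505551
  rot[7] = $5055515
Sorted (with $ < everything):
  sorted[0] = $5055515  (last char: '5')
  sorted[1] = 055515$5  (last char: '5')
  sorted[2] = 15$50555  (last char: '5')
  sorted[3] = 5$505551  (last char: '1')
  sorted[4] = 5055515$  (last char: '$')
  sorted[5] = 515$5055  (last char: '5')
  sorted[6] = 5515$505  (last char: '5')
  sorted[7] = 55515$50  (last char: '0')
Last column: 5551$550
Original string S is at sorted index 4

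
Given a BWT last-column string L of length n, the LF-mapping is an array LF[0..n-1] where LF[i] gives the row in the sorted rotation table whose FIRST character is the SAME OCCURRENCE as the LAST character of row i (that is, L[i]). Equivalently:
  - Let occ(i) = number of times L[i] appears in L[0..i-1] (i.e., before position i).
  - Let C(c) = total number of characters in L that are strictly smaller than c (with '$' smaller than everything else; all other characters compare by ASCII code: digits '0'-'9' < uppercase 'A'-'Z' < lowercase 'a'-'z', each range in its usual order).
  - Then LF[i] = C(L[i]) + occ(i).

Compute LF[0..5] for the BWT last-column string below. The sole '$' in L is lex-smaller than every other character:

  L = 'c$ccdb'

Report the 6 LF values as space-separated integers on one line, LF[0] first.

Char counts: '$':1, 'b':1, 'c':3, 'd':1
C (first-col start): C('$')=0, C('b')=1, C('c')=2, C('d')=5
L[0]='c': occ=0, LF[0]=C('c')+0=2+0=2
L[1]='$': occ=0, LF[1]=C('$')+0=0+0=0
L[2]='c': occ=1, LF[2]=C('c')+1=2+1=3
L[3]='c': occ=2, LF[3]=C('c')+2=2+2=4
L[4]='d': occ=0, LF[4]=C('d')+0=5+0=5
L[5]='b': occ=0, LF[5]=C('b')+0=1+0=1

Answer: 2 0 3 4 5 1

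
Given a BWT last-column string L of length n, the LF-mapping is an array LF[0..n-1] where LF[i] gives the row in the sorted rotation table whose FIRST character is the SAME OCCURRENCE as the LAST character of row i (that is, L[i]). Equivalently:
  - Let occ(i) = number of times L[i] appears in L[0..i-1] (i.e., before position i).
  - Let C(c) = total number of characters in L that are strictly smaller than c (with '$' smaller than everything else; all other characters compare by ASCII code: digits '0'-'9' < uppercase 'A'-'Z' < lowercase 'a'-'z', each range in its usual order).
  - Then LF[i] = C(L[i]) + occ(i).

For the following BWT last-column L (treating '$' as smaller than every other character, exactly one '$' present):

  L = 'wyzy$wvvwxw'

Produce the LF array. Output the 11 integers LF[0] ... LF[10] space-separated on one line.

Answer: 3 8 10 9 0 4 1 2 5 7 6

Derivation:
Char counts: '$':1, 'v':2, 'w':4, 'x':1, 'y':2, 'z':1
C (first-col start): C('$')=0, C('v')=1, C('w')=3, C('x')=7, C('y')=8, C('z')=10
L[0]='w': occ=0, LF[0]=C('w')+0=3+0=3
L[1]='y': occ=0, LF[1]=C('y')+0=8+0=8
L[2]='z': occ=0, LF[2]=C('z')+0=10+0=10
L[3]='y': occ=1, LF[3]=C('y')+1=8+1=9
L[4]='$': occ=0, LF[4]=C('$')+0=0+0=0
L[5]='w': occ=1, LF[5]=C('w')+1=3+1=4
L[6]='v': occ=0, LF[6]=C('v')+0=1+0=1
L[7]='v': occ=1, LF[7]=C('v')+1=1+1=2
L[8]='w': occ=2, LF[8]=C('w')+2=3+2=5
L[9]='x': occ=0, LF[9]=C('x')+0=7+0=7
L[10]='w': occ=3, LF[10]=C('w')+3=3+3=6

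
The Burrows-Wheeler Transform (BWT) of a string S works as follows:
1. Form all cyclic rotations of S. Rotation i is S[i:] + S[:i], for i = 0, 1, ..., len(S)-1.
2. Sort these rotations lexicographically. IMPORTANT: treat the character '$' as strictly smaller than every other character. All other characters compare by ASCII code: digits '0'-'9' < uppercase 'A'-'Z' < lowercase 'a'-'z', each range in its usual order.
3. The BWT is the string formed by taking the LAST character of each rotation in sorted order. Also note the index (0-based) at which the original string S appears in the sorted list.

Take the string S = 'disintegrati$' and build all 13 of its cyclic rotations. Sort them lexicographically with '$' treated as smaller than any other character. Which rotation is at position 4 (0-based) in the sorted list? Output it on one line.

Answer: grati$disinte

Derivation:
All 13 rotations (rotation i = S[i:]+S[:i]):
  rot[0] = disintegrati$
  rot[1] = isintegrati$d
  rot[2] = sintegrati$di
  rot[3] = integrati$dis
  rot[4] = ntegrati$disi
  rot[5] = tegrati$disin
  rot[6] = egrati$disint
  rot[7] = grati$disinte
  rot[8] = rati$disinteg
  rot[9] = ati$disintegr
  rot[10] = ti$disintegra
  rot[11] = i$disintegrat
  rot[12] = $disintegrati
Sorted (with $ < everything):
  sorted[0] = $disintegrati
  sorted[1] = ati$disintegr
  sorted[2] = disintegrati$
  sorted[3] = egrati$disint
  sorted[4] = grati$disinte
  sorted[5] = i$disintegrat
  sorted[6] = integrati$dis
  sorted[7] = isintegrati$d
  sorted[8] = ntegrati$disi
  sorted[9] = rati$disinteg
  sorted[10] = sintegrati$di
  sorted[11] = tegrati$disin
  sorted[12] = ti$disintegra
sorted[4] = grati$disinte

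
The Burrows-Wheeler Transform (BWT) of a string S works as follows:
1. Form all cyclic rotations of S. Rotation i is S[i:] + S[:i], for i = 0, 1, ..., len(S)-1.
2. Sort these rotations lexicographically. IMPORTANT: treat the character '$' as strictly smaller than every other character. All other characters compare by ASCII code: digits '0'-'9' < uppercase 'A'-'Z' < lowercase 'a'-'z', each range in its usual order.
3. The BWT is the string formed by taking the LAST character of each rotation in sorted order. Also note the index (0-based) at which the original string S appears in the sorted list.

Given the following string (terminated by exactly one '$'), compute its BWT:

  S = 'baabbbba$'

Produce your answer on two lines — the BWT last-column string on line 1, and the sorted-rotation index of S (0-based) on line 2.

Answer: abbab$bba
5

Derivation:
All 9 rotations (rotation i = S[i:]+S[:i]):
  rot[0] = baabbbba$
  rot[1] = aabbbba$b
  rot[2] = abbbba$ba
  rot[3] = bbbba$baa
  rot[4] = bbba$baab
  rot[5] = bba$baabb
  rot[6] = ba$baabbb
  rot[7] = a$baabbbb
  rot[8] = $baabbbba
Sorted (with $ < everything):
  sorted[0] = $baabbbba  (last char: 'a')
  sorted[1] = a$baabbbb  (last char: 'b')
  sorted[2] = aabbbba$b  (last char: 'b')
  sorted[3] = abbbba$ba  (last char: 'a')
  sorted[4] = ba$baabbb  (last char: 'b')
  sorted[5] = baabbbba$  (last char: '$')
  sorted[6] = bba$baabb  (last char: 'b')
  sorted[7] = bbba$baab  (last char: 'b')
  sorted[8] = bbbba$baa  (last char: 'a')
Last column: abbab$bba
Original string S is at sorted index 5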